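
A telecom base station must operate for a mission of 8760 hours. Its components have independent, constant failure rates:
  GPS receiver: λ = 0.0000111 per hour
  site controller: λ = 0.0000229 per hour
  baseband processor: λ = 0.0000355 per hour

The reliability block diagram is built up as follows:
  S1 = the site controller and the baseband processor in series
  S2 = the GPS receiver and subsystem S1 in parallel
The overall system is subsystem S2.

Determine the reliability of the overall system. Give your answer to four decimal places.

R(GPS receiver) = exp(−0.0000111 × 8760) = 0.907342
R(site controller) = exp(−0.0000229 × 8760) = 0.818236
R(baseband processor) = exp(−0.0000355 × 8760) = 0.732729
Series (site controller and baseband processor): 0.818236 × 0.732729 = 0.599545
Parallel (GPS receiver and [0.599545]): 1 − (1 − 0.907342)(1 − 0.599545) = 0.9629

0.9629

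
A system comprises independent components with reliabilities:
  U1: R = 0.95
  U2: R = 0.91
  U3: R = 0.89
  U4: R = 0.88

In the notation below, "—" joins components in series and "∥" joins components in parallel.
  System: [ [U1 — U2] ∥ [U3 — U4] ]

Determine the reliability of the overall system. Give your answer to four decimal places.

0.9706

Series (U1 and U2): 0.950000 × 0.910000 = 0.864500
Series (U3 and U4): 0.890000 × 0.880000 = 0.783200
Parallel ([0.864500] and [0.783200]): 1 − (1 − 0.864500)(1 − 0.783200) = 0.9706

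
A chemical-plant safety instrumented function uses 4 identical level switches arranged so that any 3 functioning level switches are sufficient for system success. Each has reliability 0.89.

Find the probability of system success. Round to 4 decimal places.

0.9376

R = Σ_{i=3}^{4} C(4,i) p^i (1−p)^{4−i} with p = 0.89
C(4,3)·0.89^3·0.11^1 = 0.310186
C(4,4)·0.89^4·0.11^0 = 0.627422
Sum = 0.9376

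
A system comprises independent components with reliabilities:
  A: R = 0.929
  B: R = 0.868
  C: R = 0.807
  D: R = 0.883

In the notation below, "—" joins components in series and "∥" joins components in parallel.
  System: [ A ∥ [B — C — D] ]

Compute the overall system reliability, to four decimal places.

Series (B, C, and D): 0.868000 × 0.807000 × 0.883000 = 0.618520
Parallel (A and [0.618520]): 1 − (1 − 0.929000)(1 − 0.618520) = 0.9729

0.9729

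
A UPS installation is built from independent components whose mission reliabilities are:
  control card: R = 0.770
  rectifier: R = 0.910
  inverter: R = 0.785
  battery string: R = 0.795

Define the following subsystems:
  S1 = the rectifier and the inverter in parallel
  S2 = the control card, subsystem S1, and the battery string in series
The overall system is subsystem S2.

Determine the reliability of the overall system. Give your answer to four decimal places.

Parallel (rectifier and inverter): 1 − (1 − 0.910000)(1 − 0.785000) = 0.980650
Series (control card, [0.980650], and battery string): 0.770000 × 0.980650 × 0.795000 = 0.6003

0.6003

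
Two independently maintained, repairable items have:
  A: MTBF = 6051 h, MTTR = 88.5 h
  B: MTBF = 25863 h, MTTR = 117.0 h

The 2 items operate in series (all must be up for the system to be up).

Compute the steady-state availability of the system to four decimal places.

A(A) = MTBF/(MTBF+MTTR) = 6051/(6051+88.5) = 0.985585
A(B) = MTBF/(MTBF+MTTR) = 25863/(25863+117.0) = 0.995497
Series availability: 0.985585 × 0.995497 = 0.9811

0.9811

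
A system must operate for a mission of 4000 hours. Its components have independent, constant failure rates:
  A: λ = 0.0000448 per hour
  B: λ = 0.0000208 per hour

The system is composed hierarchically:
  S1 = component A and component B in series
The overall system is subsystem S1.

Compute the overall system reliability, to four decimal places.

0.7692

R(A) = exp(−0.0000448 × 4000) = 0.835939
R(B) = exp(−0.0000208 × 4000) = 0.920167
Series (A and B): 0.835939 × 0.920167 = 0.7692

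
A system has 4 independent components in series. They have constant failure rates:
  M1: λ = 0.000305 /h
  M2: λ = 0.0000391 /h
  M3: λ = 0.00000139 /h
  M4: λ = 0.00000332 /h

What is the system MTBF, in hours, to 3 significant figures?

2870

Series of exponential components: λ_sys = Σ λ_i
λ_sys = 0.000305 + 0.0000391 + 0.00000139 + 0.00000332 = 3.4881e-04 /h
MTBF = 1 / λ_sys = 2870 h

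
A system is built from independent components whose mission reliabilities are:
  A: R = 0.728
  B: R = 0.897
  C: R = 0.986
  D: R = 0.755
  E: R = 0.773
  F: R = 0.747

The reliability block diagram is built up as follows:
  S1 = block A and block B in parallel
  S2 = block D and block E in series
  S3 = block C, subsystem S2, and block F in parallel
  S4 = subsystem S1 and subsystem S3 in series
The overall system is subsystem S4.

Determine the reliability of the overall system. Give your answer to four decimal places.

0.9706

Parallel (A and B): 1 − (1 − 0.728000)(1 − 0.897000) = 0.971984
Series (D and E): 0.755000 × 0.773000 = 0.583615
Parallel (C, [0.583615], and F): 1 − (1 − 0.986000)(1 − 0.583615)(1 − 0.747000) = 0.998525
Series ([0.971984] and [0.998525]): 0.971984 × 0.998525 = 0.9706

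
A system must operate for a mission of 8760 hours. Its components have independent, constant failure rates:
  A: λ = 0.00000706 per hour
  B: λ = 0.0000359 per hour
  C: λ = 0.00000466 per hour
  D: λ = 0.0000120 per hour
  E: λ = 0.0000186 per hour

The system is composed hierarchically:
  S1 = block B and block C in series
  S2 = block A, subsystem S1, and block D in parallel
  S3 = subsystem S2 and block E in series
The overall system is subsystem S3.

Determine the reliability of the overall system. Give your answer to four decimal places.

0.8481

R(A) = exp(−0.00000706 × 8760) = 0.940028
R(B) = exp(−0.0000359 × 8760) = 0.730166
R(C) = exp(−0.00000466 × 8760) = 0.960000
R(D) = exp(−0.0000120 × 8760) = 0.900216
R(E) = exp(−0.0000186 × 8760) = 0.849646
Series (B and C): 0.730166 × 0.960000 = 0.700959
Parallel (A, [0.700959], and D): 1 − (1 − 0.940028)(1 − 0.700959)(1 − 0.900216) = 0.998210
Series ([0.998210] and E): 0.998210 × 0.849646 = 0.8481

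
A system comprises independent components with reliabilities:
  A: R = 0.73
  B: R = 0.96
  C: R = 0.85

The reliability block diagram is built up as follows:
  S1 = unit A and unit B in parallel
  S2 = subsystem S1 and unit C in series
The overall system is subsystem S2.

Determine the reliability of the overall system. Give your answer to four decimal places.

Parallel (A and B): 1 − (1 − 0.730000)(1 − 0.960000) = 0.989200
Series ([0.989200] and C): 0.989200 × 0.850000 = 0.8408

0.8408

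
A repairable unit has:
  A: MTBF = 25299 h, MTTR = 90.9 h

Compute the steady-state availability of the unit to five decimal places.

0.99642

A(A) = MTBF/(MTBF+MTTR) = 25299/(25299+90.9) = 0.99642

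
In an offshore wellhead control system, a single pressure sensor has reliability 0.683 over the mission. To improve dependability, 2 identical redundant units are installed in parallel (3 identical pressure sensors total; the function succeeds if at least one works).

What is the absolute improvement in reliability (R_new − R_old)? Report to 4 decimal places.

R_before = 0.683
R_after = 1 − (1 − 0.683)^3 = 0.9681
ΔR = 0.9681 − 0.683 = 0.2851

0.2851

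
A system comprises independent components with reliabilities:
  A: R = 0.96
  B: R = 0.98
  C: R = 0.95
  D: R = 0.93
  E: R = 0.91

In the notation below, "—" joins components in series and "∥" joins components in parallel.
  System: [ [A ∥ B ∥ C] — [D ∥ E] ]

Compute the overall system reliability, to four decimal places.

0.9937

Parallel (A, B, and C): 1 − (1 − 0.960000)(1 − 0.980000)(1 − 0.950000) = 0.999960
Parallel (D and E): 1 − (1 − 0.930000)(1 − 0.910000) = 0.993700
Series ([0.999960] and [0.993700]): 0.999960 × 0.993700 = 0.9937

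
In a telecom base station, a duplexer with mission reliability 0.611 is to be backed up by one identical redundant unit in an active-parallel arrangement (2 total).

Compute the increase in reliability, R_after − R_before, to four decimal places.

R_before = 0.611
R_after = 1 − (1 − 0.611)^2 = 0.8487
ΔR = 0.8487 − 0.611 = 0.2377

0.2377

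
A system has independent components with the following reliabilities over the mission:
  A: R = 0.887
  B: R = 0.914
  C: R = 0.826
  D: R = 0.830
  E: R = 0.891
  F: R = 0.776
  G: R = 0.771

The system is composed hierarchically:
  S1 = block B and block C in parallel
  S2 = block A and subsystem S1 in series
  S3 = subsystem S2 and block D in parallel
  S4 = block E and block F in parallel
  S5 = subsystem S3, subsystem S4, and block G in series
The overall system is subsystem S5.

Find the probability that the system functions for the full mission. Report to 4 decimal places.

0.7360

Parallel (B and C): 1 − (1 − 0.914000)(1 − 0.826000) = 0.985036
Series (A and [0.985036]): 0.887000 × 0.985036 = 0.873727
Parallel ([0.873727] and D): 1 − (1 − 0.873727)(1 − 0.830000) = 0.978534
Parallel (E and F): 1 − (1 − 0.891000)(1 − 0.776000) = 0.975584
Series ([0.978534], [0.975584], and G): 0.978534 × 0.975584 × 0.771000 = 0.7360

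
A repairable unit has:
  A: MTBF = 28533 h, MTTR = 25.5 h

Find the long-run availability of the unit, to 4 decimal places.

A(A) = MTBF/(MTBF+MTTR) = 28533/(28533+25.5) = 0.9991

0.9991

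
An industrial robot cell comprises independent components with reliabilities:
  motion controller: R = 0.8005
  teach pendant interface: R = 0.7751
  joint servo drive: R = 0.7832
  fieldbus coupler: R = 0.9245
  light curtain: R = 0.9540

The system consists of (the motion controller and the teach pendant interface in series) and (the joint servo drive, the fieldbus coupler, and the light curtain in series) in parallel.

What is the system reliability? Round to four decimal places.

Series (motion controller and teach pendant interface): 0.800500 × 0.775100 = 0.620468
Series (joint servo drive, fieldbus coupler, and light curtain): 0.783200 × 0.924500 × 0.954000 = 0.690761
Parallel ([0.620468] and [0.690761]): 1 − (1 − 0.620468)(1 − 0.690761) = 0.8826

0.8826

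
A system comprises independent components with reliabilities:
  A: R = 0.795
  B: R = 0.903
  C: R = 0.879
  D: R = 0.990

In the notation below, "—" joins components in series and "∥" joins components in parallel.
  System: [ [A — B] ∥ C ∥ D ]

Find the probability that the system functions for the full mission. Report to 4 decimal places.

Series (A and B): 0.795000 × 0.903000 = 0.717885
Parallel ([0.717885], C, and D): 1 − (1 − 0.717885)(1 − 0.879000)(1 − 0.990000) = 0.9997

0.9997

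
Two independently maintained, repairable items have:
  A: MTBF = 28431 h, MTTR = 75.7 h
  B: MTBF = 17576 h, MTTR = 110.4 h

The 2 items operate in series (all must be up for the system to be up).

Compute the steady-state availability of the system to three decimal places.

0.991

A(A) = MTBF/(MTBF+MTTR) = 28431/(28431+75.7) = 0.997344
A(B) = MTBF/(MTBF+MTTR) = 17576/(17576+110.4) = 0.993758
Series availability: 0.997344 × 0.993758 = 0.991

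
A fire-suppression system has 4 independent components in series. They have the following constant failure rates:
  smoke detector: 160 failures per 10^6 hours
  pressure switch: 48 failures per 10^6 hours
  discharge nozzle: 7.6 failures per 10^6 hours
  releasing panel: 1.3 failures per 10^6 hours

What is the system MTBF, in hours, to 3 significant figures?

Series of exponential components: λ_sys = Σ λ_i
λ_sys = 0.00016 + 0.000048 + 0.0000076 + 0.0000013 = 2.1690e-04 /h
MTBF = 1 / λ_sys = 4610 h

4610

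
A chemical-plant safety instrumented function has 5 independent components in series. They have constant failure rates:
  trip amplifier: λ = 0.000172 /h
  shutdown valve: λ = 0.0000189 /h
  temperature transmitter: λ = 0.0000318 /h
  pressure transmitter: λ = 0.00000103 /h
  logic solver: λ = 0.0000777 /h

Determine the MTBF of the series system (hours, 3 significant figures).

3320

Series of exponential components: λ_sys = Σ λ_i
λ_sys = 0.000172 + 0.0000189 + 0.0000318 + 0.00000103 + 0.0000777 = 3.0143e-04 /h
MTBF = 1 / λ_sys = 3320 h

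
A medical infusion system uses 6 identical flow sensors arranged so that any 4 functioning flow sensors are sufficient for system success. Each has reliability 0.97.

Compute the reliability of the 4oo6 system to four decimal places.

R = Σ_{i=4}^{6} C(6,i) p^i (1−p)^{6−i} with p = 0.97
C(6,4)·0.97^4·0.03^2 = 0.011951
C(6,5)·0.97^5·0.03^1 = 0.154572
C(6,6)·0.97^6·0.03^0 = 0.832972
Sum = 0.9995

0.9995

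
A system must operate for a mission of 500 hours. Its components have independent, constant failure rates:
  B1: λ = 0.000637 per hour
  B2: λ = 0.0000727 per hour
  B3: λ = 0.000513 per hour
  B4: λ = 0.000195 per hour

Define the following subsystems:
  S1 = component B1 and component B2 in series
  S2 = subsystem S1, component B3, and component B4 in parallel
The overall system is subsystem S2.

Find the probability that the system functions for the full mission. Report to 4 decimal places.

R(B1) = exp(−0.000637 × 500) = 0.727239
R(B2) = exp(−0.0000727 × 500) = 0.964303
R(B3) = exp(−0.000513 × 500) = 0.773755
R(B4) = exp(−0.000195 × 500) = 0.907102
Series (B1 and B2): 0.727239 × 0.964303 = 0.701279
Parallel ([0.701279], B3, and B4): 1 − (1 − 0.701279)(1 − 0.773755)(1 − 0.907102) = 0.9937

0.9937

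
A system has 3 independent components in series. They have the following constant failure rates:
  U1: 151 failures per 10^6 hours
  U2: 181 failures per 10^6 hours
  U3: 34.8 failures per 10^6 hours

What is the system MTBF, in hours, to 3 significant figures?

Series of exponential components: λ_sys = Σ λ_i
λ_sys = 0.000151 + 0.000181 + 0.0000348 = 3.6680e-04 /h
MTBF = 1 / λ_sys = 2730 h

2730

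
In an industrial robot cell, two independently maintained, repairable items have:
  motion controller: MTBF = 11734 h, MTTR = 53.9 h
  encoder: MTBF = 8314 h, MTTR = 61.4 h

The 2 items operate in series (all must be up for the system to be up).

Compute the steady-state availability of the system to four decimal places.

A(motion controller) = MTBF/(MTBF+MTTR) = 11734/(11734+53.9) = 0.995428
A(encoder) = MTBF/(MTBF+MTTR) = 8314/(8314+61.4) = 0.992669
Series availability: 0.995428 × 0.992669 = 0.9881

0.9881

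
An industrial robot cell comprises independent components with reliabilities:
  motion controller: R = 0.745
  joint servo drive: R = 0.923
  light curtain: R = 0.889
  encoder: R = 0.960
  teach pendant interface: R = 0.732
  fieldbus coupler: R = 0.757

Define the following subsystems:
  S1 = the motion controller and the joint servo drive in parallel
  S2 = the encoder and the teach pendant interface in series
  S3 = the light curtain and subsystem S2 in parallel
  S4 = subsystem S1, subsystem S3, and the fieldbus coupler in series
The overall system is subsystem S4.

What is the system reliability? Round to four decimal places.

Parallel (motion controller and joint servo drive): 1 − (1 − 0.745000)(1 − 0.923000) = 0.980365
Series (encoder and teach pendant interface): 0.960000 × 0.732000 = 0.702720
Parallel (light curtain and [0.702720]): 1 − (1 − 0.889000)(1 − 0.702720) = 0.967002
Series ([0.980365], [0.967002], and fieldbus coupler): 0.980365 × 0.967002 × 0.757000 = 0.7176

0.7176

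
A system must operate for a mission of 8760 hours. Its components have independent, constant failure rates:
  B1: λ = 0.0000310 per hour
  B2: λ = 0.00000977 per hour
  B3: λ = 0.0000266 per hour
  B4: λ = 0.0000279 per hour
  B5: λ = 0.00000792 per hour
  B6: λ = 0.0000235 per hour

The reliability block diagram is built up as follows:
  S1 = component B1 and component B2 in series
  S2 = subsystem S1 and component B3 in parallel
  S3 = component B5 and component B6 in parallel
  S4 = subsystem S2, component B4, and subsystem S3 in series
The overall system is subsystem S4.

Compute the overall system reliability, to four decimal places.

R(B1) = exp(−0.0000310 × 8760) = 0.762190
R(B2) = exp(−0.00000977 × 8760) = 0.917975
R(B3) = exp(−0.0000266 × 8760) = 0.792141
R(B4) = exp(−0.0000279 × 8760) = 0.783171
R(B5) = exp(−0.00000792 × 8760) = 0.932973
R(B6) = exp(−0.0000235 × 8760) = 0.813947
Series (B1 and B2): 0.762190 × 0.917975 = 0.699671
Parallel ([0.699671] and B3): 1 − (1 − 0.699671)(1 − 0.792141) = 0.937574
Parallel (B5 and B6): 1 − (1 − 0.932973)(1 − 0.813947) = 0.987529
Series ([0.937574], B4, and [0.987529]): 0.937574 × 0.783171 × 0.987529 = 0.7251

0.7251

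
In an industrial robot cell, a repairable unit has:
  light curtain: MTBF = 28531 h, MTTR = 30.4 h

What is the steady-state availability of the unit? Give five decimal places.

A(light curtain) = MTBF/(MTBF+MTTR) = 28531/(28531+30.4) = 0.99894

0.99894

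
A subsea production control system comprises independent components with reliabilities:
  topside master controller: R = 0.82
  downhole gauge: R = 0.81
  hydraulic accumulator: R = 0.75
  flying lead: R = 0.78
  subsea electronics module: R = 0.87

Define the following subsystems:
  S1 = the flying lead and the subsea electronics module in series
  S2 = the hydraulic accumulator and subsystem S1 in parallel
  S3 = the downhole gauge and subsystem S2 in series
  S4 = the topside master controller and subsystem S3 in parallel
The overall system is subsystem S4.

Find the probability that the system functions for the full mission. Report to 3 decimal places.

0.954

Series (flying lead and subsea electronics module): 0.78000 × 0.87000 = 0.67860
Parallel (hydraulic accumulator and [0.67860]): 1 − (1 − 0.75000)(1 − 0.67860) = 0.91965
Series (downhole gauge and [0.91965]): 0.81000 × 0.91965 = 0.74492
Parallel (topside master controller and [0.74492]): 1 − (1 − 0.82000)(1 − 0.74492) = 0.954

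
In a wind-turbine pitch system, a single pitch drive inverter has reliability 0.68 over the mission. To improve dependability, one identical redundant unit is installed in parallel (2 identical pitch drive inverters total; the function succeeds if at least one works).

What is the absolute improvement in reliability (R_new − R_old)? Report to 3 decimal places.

R_before = 0.68
R_after = 1 − (1 − 0.68)^2 = 0.898
ΔR = 0.898 − 0.68 = 0.218

0.218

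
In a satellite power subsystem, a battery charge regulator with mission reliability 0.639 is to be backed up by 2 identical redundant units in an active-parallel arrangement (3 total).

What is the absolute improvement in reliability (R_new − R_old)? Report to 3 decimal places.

0.314

R_before = 0.639
R_after = 1 − (1 − 0.639)^3 = 0.953
ΔR = 0.953 − 0.639 = 0.314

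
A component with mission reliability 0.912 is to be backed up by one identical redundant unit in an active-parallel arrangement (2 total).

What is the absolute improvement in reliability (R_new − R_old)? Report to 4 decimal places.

R_before = 0.912
R_after = 1 − (1 − 0.912)^2 = 0.9923
ΔR = 0.9923 − 0.912 = 0.0803

0.0803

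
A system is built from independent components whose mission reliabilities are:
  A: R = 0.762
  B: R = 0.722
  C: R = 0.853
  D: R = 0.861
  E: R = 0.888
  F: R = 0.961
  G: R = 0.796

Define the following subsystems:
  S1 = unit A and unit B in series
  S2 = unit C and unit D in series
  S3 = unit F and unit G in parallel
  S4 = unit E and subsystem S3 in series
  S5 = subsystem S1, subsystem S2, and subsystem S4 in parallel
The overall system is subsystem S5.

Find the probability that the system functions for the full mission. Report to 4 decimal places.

0.9858

Series (A and B): 0.762000 × 0.722000 = 0.550164
Series (C and D): 0.853000 × 0.861000 = 0.734433
Parallel (F and G): 1 − (1 − 0.961000)(1 − 0.796000) = 0.992044
Series (E and [0.992044]): 0.888000 × 0.992044 = 0.880935
Parallel ([0.550164], [0.734433], and [0.880935]): 1 − (1 − 0.550164)(1 − 0.734433)(1 − 0.880935) = 0.9858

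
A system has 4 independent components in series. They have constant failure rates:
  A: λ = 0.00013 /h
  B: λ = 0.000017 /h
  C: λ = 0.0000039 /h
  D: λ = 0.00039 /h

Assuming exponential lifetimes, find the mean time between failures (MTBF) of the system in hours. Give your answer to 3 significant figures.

1850

Series of exponential components: λ_sys = Σ λ_i
λ_sys = 0.00013 + 0.000017 + 0.0000039 + 0.00039 = 5.4090e-04 /h
MTBF = 1 / λ_sys = 1850 h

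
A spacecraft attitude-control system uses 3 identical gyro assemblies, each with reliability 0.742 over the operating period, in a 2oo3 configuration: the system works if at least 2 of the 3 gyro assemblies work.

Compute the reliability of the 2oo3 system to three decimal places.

R = Σ_{i=2}^{3} C(3,i) p^i (1−p)^{3−i} with p = 0.742
C(3,2)·0.742^2·0.258^1 = 0.42614
C(3,3)·0.742^3·0.258^0 = 0.40852
Sum = 0.835

0.835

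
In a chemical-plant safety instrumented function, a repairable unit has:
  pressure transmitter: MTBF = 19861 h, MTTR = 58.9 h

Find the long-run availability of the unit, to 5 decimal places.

0.99704

A(pressure transmitter) = MTBF/(MTBF+MTTR) = 19861/(19861+58.9) = 0.99704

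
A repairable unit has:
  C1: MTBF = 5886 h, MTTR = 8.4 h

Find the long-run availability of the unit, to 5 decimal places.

A(C1) = MTBF/(MTBF+MTTR) = 5886/(5886+8.4) = 0.99857

0.99857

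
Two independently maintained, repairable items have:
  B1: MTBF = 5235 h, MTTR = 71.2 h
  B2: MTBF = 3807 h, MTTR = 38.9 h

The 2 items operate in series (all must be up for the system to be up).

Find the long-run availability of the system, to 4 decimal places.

A(B1) = MTBF/(MTBF+MTTR) = 5235/(5235+71.2) = 0.986582
A(B2) = MTBF/(MTBF+MTTR) = 3807/(3807+38.9) = 0.989885
Series availability: 0.986582 × 0.989885 = 0.9766

0.9766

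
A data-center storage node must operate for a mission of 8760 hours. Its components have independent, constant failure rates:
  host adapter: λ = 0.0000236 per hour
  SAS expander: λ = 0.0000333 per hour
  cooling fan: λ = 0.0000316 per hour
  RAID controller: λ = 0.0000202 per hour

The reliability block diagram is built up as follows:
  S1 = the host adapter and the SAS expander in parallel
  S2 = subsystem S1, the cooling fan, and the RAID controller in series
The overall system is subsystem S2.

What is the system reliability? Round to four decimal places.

R(host adapter) = exp(−0.0000236 × 8760) = 0.813234
R(SAS expander) = exp(−0.0000333 × 8760) = 0.746987
R(cooling fan) = exp(−0.0000316 × 8760) = 0.758194
R(RAID controller) = exp(−0.0000202 × 8760) = 0.837820
Parallel (host adapter and SAS expander): 1 − (1 − 0.813234)(1 − 0.746987) = 0.952746
Series ([0.952746], cooling fan, and RAID controller): 0.952746 × 0.758194 × 0.837820 = 0.6052

0.6052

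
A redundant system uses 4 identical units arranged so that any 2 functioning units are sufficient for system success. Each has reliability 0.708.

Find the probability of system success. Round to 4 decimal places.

0.9222

R = Σ_{i=2}^{4} C(4,i) p^i (1−p)^{4−i} with p = 0.708
C(4,2)·0.708^2·0.292^2 = 0.256439
C(4,3)·0.708^3·0.292^1 = 0.414517
C(4,4)·0.708^4·0.292^0 = 0.251266
Sum = 0.9222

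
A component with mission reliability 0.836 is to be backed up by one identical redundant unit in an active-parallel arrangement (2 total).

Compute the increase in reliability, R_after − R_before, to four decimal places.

R_before = 0.836
R_after = 1 − (1 − 0.836)^2 = 0.9731
ΔR = 0.9731 − 0.836 = 0.1371

0.1371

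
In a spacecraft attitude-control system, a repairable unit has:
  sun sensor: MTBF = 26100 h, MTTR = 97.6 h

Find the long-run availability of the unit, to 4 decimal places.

0.9963

A(sun sensor) = MTBF/(MTBF+MTTR) = 26100/(26100+97.6) = 0.9963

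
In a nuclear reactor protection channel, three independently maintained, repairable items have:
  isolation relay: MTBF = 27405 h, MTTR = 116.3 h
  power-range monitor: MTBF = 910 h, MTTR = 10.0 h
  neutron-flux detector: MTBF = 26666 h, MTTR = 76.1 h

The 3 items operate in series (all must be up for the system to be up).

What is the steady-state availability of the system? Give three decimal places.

0.982

A(isolation relay) = MTBF/(MTBF+MTTR) = 27405/(27405+116.3) = 0.995774
A(power-range monitor) = MTBF/(MTBF+MTTR) = 910/(910+10.0) = 0.989130
A(neutron-flux detector) = MTBF/(MTBF+MTTR) = 26666/(26666+76.1) = 0.997154
Series availability: 0.995774 × 0.989130 × 0.997154 = 0.982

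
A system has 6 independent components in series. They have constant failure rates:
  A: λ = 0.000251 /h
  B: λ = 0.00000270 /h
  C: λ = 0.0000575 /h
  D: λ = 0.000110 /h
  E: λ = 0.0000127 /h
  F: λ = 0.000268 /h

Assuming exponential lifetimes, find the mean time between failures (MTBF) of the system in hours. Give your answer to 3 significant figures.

1420

Series of exponential components: λ_sys = Σ λ_i
λ_sys = 0.000251 + 0.00000270 + 0.0000575 + 0.000110 + 0.0000127 + 0.000268 = 7.0190e-04 /h
MTBF = 1 / λ_sys = 1420 h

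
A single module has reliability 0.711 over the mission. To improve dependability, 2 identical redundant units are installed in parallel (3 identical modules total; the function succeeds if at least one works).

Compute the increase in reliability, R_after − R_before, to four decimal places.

R_before = 0.711
R_after = 1 − (1 − 0.711)^3 = 0.9759
ΔR = 0.9759 − 0.711 = 0.2649

0.2649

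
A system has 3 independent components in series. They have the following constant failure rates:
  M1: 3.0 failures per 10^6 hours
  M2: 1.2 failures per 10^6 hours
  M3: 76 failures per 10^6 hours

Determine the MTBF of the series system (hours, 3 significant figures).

Series of exponential components: λ_sys = Σ λ_i
λ_sys = 0.0000030 + 0.0000012 + 0.000076 = 8.0200e-05 /h
MTBF = 1 / λ_sys = 12500 h

12500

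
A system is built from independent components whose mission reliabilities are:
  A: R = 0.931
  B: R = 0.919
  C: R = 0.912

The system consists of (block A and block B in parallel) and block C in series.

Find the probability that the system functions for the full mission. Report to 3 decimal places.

Parallel (A and B): 1 − (1 − 0.93100)(1 − 0.91900) = 0.99441
Series ([0.99441] and C): 0.99441 × 0.91200 = 0.907

0.907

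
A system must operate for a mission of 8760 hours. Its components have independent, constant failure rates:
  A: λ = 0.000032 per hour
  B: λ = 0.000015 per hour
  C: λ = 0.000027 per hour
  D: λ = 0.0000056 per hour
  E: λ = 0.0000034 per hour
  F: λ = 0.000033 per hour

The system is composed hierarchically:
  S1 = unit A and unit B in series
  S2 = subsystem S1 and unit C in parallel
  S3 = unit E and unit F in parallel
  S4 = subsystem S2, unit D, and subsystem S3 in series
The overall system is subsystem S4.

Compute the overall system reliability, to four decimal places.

0.8779

R(A) = exp(−0.000032 × 8760) = 0.755542
R(B) = exp(−0.000015 × 8760) = 0.876867
R(C) = exp(−0.000027 × 8760) = 0.789370
R(D) = exp(−0.0000056 × 8760) = 0.952128
R(E) = exp(−0.0000034 × 8760) = 0.970655
R(F) = exp(−0.000033 × 8760) = 0.748952
Series (A and B): 0.755542 × 0.876867 = 0.662510
Parallel ([0.662510] and C): 1 − (1 − 0.662510)(1 − 0.789370) = 0.928914
Parallel (E and F): 1 − (1 − 0.970655)(1 − 0.748952) = 0.992633
Series ([0.928914], D, and [0.992633]): 0.928914 × 0.952128 × 0.992633 = 0.8779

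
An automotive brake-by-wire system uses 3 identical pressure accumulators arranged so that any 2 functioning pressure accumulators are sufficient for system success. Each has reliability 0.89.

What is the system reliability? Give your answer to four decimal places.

R = Σ_{i=2}^{3} C(3,i) p^i (1−p)^{3−i} with p = 0.89
C(3,2)·0.89^2·0.11^1 = 0.261393
C(3,3)·0.89^3·0.11^0 = 0.704969
Sum = 0.9664

0.9664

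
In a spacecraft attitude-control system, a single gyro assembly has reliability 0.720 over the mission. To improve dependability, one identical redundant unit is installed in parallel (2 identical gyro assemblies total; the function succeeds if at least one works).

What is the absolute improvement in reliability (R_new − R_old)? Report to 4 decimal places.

R_before = 0.720
R_after = 1 − (1 − 0.720)^2 = 0.9216
ΔR = 0.9216 − 0.720 = 0.2016

0.2016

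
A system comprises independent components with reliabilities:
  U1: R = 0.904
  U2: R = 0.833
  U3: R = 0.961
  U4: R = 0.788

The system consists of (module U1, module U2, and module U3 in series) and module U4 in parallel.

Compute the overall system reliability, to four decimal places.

0.9414

Series (U1, U2, and U3): 0.904000 × 0.833000 × 0.961000 = 0.723664
Parallel ([0.723664] and U4): 1 − (1 − 0.723664)(1 − 0.788000) = 0.9414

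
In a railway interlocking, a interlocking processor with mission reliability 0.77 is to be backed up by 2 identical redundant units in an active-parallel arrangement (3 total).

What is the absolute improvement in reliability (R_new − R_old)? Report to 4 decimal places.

0.2178

R_before = 0.77
R_after = 1 − (1 − 0.77)^3 = 0.9878
ΔR = 0.9878 − 0.77 = 0.2178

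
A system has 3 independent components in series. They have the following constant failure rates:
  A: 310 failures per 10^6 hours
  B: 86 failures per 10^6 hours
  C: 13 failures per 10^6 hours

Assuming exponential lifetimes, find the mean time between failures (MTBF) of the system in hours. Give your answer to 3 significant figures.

2440

Series of exponential components: λ_sys = Σ λ_i
λ_sys = 0.00031 + 0.000086 + 0.000013 = 4.0900e-04 /h
MTBF = 1 / λ_sys = 2440 h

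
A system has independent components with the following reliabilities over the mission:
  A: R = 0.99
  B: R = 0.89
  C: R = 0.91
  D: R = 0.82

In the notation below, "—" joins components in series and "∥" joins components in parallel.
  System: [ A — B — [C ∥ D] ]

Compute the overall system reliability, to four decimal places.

Parallel (C and D): 1 − (1 − 0.910000)(1 − 0.820000) = 0.983800
Series (A, B, and [0.983800]): 0.990000 × 0.890000 × 0.983800 = 0.8668

0.8668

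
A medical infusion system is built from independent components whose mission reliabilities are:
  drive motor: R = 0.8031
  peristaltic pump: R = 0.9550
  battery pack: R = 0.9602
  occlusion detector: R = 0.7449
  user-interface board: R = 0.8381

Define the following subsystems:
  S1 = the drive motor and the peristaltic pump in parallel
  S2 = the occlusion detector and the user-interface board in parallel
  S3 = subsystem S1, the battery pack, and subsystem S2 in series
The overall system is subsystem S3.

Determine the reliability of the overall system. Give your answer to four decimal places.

Parallel (drive motor and peristaltic pump): 1 − (1 − 0.803100)(1 − 0.955000) = 0.991140
Parallel (occlusion detector and user-interface board): 1 − (1 − 0.744900)(1 − 0.838100) = 0.958699
Series ([0.991140], battery pack, and [0.958699]): 0.991140 × 0.960200 × 0.958699 = 0.9124

0.9124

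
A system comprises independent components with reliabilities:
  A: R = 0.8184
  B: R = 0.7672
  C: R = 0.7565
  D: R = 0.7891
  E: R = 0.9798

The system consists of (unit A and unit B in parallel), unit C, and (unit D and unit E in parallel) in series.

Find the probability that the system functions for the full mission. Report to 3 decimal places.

0.721

Parallel (A and B): 1 − (1 − 0.81840)(1 − 0.76720) = 0.95772
Parallel (D and E): 1 − (1 − 0.78910)(1 − 0.97980) = 0.99574
Series ([0.95772], C, and [0.99574]): 0.95772 × 0.75650 × 0.99574 = 0.721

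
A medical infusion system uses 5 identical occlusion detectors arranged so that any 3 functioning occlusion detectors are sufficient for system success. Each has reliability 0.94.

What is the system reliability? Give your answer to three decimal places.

0.998

R = Σ_{i=3}^{5} C(5,i) p^i (1−p)^{5−i} with p = 0.94
C(5,3)·0.94^3·0.06^2 = 0.02990
C(5,4)·0.94^4·0.06^1 = 0.23422
C(5,5)·0.94^5·0.06^0 = 0.73390
Sum = 0.998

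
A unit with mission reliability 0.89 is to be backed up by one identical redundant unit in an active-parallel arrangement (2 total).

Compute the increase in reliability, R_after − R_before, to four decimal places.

R_before = 0.89
R_after = 1 − (1 − 0.89)^2 = 0.9879
ΔR = 0.9879 − 0.89 = 0.0979

0.0979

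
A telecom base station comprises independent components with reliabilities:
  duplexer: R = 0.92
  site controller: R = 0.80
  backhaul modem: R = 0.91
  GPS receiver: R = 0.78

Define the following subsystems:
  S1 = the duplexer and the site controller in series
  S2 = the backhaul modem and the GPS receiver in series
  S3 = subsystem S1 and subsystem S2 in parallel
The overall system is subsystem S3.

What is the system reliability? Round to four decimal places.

Series (duplexer and site controller): 0.920000 × 0.800000 = 0.736000
Series (backhaul modem and GPS receiver): 0.910000 × 0.780000 = 0.709800
Parallel ([0.736000] and [0.709800]): 1 − (1 − 0.736000)(1 − 0.709800) = 0.9234

0.9234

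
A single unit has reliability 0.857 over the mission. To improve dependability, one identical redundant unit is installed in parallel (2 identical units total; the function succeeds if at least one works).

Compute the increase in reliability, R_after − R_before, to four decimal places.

R_before = 0.857
R_after = 1 − (1 − 0.857)^2 = 0.9796
ΔR = 0.9796 − 0.857 = 0.1226

0.1226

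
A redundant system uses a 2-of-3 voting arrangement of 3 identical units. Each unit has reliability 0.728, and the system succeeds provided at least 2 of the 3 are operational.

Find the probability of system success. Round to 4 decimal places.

R = Σ_{i=2}^{3} C(3,i) p^i (1−p)^{3−i} with p = 0.728
C(3,2)·0.728^2·0.272^1 = 0.432467
C(3,3)·0.728^3·0.272^0 = 0.385828
Sum = 0.8183

0.8183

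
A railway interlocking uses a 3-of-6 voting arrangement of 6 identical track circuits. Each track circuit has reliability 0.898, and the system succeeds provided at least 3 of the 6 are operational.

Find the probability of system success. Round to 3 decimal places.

R = Σ_{i=3}^{6} C(6,i) p^i (1−p)^{6−i} with p = 0.898
C(6,3)·0.898^3·0.102^3 = 0.01537
C(6,4)·0.898^4·0.102^2 = 0.10148
C(6,5)·0.898^5·0.102^1 = 0.35738
C(6,6)·0.898^6·0.102^0 = 0.52439
Sum = 0.999

0.999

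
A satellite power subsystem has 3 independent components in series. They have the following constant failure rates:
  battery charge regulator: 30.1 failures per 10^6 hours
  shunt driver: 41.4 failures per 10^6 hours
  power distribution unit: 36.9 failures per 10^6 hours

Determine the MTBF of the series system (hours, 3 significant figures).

Series of exponential components: λ_sys = Σ λ_i
λ_sys = 0.0000301 + 0.0000414 + 0.0000369 = 1.0840e-04 /h
MTBF = 1 / λ_sys = 9230 h

9230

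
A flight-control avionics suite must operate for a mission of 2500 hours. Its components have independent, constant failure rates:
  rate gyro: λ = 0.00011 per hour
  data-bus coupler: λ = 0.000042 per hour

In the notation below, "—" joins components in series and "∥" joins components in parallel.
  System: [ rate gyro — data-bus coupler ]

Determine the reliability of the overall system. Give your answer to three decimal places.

0.684

R(rate gyro) = exp(−0.00011 × 2500) = 0.75957
R(data-bus coupler) = exp(−0.000042 × 2500) = 0.90032
Series (rate gyro and data-bus coupler): 0.75957 × 0.90032 = 0.684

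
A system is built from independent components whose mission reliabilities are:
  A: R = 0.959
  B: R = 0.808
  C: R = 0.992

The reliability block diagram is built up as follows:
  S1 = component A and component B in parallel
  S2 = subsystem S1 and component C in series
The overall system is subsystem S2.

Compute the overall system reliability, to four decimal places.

0.9842

Parallel (A and B): 1 − (1 − 0.959000)(1 − 0.808000) = 0.992128
Series ([0.992128] and C): 0.992128 × 0.992000 = 0.9842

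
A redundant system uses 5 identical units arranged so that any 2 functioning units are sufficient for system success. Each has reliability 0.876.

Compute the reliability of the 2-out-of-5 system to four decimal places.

0.9989

R = Σ_{i=2}^{5} C(5,i) p^i (1−p)^{5−i} with p = 0.876
C(5,2)·0.876^2·0.124^3 = 0.014631
C(5,3)·0.876^3·0.124^2 = 0.103361
C(5,4)·0.876^4·0.124^1 = 0.365097
C(5,5)·0.876^5·0.124^0 = 0.515847
Sum = 0.9989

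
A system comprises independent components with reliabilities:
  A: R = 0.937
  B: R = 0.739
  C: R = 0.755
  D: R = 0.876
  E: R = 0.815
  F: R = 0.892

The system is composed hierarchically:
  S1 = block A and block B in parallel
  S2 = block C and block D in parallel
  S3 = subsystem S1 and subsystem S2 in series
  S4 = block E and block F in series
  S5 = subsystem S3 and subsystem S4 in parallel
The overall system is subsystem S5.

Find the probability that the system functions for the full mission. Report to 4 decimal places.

0.9874

Parallel (A and B): 1 − (1 − 0.937000)(1 − 0.739000) = 0.983557
Parallel (C and D): 1 − (1 − 0.755000)(1 − 0.876000) = 0.969620
Series ([0.983557] and [0.969620]): 0.983557 × 0.969620 = 0.953677
Series (E and F): 0.815000 × 0.892000 = 0.726980
Parallel ([0.953677] and [0.726980]): 1 − (1 − 0.953677)(1 − 0.726980) = 0.9874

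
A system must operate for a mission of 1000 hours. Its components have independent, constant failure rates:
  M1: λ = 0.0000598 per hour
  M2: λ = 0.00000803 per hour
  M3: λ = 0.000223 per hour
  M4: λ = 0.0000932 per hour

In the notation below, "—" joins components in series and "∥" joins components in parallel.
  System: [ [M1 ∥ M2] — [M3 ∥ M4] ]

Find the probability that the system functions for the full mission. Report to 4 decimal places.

R(M1) = exp(−0.0000598 × 1000) = 0.941953
R(M2) = exp(−0.00000803 × 1000) = 0.992002
R(M3) = exp(−0.000223 × 1000) = 0.800115
R(M4) = exp(−0.0000932 × 1000) = 0.911011
Parallel (M1 and M2): 1 − (1 − 0.941953)(1 − 0.992002) = 0.999536
Parallel (M3 and M4): 1 − (1 − 0.800115)(1 − 0.911011) = 0.982212
Series ([0.999536] and [0.982212]): 0.999536 × 0.982212 = 0.9818

0.9818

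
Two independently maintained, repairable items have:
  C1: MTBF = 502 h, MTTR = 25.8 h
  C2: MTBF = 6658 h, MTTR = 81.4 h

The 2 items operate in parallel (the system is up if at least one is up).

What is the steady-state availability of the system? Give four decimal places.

0.9994

A(C1) = MTBF/(MTBF+MTTR) = 502/(502+25.8) = 0.951118
A(C2) = MTBF/(MTBF+MTTR) = 6658/(6658+81.4) = 0.987922
Parallel availability: 1 − (1 − 0.951118)(1 − 0.987922) = 0.9994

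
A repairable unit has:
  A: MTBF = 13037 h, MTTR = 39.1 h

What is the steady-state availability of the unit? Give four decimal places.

A(A) = MTBF/(MTBF+MTTR) = 13037/(13037+39.1) = 0.9970

0.9970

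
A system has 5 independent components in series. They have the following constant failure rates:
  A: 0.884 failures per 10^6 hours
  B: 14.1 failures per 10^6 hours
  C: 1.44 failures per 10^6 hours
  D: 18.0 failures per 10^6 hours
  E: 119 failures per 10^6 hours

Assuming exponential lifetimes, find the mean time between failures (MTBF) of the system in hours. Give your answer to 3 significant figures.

6520

Series of exponential components: λ_sys = Σ λ_i
λ_sys = 0.000000884 + 0.0000141 + 0.00000144 + 0.0000180 + 0.000119 = 1.5342e-04 /h
MTBF = 1 / λ_sys = 6520 h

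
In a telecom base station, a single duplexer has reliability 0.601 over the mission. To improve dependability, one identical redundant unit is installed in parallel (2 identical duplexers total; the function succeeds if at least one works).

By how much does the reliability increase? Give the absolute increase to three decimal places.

R_before = 0.601
R_after = 1 − (1 − 0.601)^2 = 0.841
ΔR = 0.841 − 0.601 = 0.240

0.240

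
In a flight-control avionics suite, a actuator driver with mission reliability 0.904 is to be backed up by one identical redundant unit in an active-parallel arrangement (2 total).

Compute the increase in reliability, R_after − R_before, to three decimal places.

0.087

R_before = 0.904
R_after = 1 − (1 − 0.904)^2 = 0.991
ΔR = 0.991 − 0.904 = 0.087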